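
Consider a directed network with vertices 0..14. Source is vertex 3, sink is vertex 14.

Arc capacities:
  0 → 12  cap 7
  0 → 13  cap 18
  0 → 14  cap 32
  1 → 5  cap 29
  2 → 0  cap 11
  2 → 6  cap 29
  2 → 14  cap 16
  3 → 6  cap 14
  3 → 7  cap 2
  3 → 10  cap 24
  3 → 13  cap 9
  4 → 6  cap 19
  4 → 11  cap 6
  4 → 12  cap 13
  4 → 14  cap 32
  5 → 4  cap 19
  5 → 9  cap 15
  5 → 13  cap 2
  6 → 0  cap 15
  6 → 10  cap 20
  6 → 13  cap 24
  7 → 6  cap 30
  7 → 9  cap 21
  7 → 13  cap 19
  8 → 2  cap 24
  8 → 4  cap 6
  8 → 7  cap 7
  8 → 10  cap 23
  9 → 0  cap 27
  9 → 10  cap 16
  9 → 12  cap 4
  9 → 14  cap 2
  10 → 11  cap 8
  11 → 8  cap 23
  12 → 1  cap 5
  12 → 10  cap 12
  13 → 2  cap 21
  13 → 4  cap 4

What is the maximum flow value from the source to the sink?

Maximum flow value: 33

augment #1: 3→6→0→14 bottleneck 14, total now 14
augment #2: 3→7→9→14 bottleneck 2, total now 16
augment #3: 3→13→2→14 bottleneck 9, total now 25
augment #4: 3→10→11→8→2→14 bottleneck 7, total now 32
augment #5: 3→10→11→8→4→14 bottleneck 1, total now 33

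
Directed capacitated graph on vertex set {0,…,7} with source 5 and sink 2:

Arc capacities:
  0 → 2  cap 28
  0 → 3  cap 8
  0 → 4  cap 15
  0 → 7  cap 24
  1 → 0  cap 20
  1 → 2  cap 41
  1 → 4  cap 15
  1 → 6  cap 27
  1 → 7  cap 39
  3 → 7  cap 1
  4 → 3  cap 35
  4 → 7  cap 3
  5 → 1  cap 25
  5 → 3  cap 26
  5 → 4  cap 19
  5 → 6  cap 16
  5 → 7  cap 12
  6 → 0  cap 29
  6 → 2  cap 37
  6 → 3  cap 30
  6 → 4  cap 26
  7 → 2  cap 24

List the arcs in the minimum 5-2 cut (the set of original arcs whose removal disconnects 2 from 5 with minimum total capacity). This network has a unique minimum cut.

augment #1: 5→1→2 push 25
augment #2: 5→6→2 push 16
augment #3: 5→7→2 push 12
augment #4: 5→3→7→2 push 1
augment #5: 5→4→7→2 push 3
max flow = 57; residual-reachable set from 5 gives S-side
cut edges (S→T): {(3,7), (4,7), (5,1), (5,6), (5,7)} total cap 57

Min-cut arcs: {(3,7), (4,7), (5,1), (5,6), (5,7)} (total capacity 57)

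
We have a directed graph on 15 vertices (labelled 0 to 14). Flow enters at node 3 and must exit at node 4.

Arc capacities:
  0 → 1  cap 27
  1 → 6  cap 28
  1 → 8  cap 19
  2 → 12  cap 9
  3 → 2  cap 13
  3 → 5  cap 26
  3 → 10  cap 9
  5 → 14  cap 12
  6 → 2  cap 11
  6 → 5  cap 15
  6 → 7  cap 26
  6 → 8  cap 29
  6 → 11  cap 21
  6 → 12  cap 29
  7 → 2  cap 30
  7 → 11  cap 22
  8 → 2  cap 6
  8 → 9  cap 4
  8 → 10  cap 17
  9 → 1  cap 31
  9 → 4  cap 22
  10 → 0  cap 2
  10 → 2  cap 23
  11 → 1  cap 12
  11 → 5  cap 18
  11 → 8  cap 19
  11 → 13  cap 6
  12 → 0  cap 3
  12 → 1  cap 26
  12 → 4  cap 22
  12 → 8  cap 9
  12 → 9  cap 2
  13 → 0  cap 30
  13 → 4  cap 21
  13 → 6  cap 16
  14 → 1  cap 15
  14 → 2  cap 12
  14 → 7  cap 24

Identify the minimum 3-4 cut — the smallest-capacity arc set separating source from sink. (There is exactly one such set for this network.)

augment #1: 3→2→12→4 push 9
augment #2: 3→5→14→1→6→12→4 push 12
augment #3: 3→10→0→1→6→12→4 push 1
augment #4: 3→10→0→1→8→9→4 push 1
max flow = 23; residual-reachable set from 3 gives S-side
cut edges (S→T): {(2,12), (5,14), (10,0)} total cap 23

Min-cut arcs: {(2,12), (5,14), (10,0)} (total capacity 23)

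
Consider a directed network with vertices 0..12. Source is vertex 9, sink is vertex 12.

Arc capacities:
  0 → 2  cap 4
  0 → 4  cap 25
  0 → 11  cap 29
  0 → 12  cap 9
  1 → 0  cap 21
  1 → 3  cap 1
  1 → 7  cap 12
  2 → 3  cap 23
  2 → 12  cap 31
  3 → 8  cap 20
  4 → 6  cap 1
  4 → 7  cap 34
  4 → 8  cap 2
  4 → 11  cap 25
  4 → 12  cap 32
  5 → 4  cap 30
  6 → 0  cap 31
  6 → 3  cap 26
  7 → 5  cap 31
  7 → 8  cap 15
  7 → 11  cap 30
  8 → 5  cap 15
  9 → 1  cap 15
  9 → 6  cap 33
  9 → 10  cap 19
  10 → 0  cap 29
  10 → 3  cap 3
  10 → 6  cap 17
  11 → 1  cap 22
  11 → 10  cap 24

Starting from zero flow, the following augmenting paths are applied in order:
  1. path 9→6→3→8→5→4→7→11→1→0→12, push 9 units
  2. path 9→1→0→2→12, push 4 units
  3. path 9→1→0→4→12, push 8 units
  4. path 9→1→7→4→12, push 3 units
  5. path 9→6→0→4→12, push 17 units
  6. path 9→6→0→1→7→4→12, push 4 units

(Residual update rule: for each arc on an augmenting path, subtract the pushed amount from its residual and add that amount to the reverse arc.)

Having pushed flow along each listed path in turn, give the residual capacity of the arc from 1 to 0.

after path 1 (9→6→3→8→5→4→7→11→1→0→12, push 9): res(1,0)=12
after path 2 (9→1→0→2→12, push 4): res(1,0)=8
after path 3 (9→1→0→4→12, push 8): res(1,0)=0
after path 4 (9→1→7→4→12, push 3): res(1,0)=0
after path 5 (9→6→0→4→12, push 17): res(1,0)=0
after path 6 (9→6→0→1→7→4→12, push 4): res(1,0)=4

Residual capacity of (1,0): 4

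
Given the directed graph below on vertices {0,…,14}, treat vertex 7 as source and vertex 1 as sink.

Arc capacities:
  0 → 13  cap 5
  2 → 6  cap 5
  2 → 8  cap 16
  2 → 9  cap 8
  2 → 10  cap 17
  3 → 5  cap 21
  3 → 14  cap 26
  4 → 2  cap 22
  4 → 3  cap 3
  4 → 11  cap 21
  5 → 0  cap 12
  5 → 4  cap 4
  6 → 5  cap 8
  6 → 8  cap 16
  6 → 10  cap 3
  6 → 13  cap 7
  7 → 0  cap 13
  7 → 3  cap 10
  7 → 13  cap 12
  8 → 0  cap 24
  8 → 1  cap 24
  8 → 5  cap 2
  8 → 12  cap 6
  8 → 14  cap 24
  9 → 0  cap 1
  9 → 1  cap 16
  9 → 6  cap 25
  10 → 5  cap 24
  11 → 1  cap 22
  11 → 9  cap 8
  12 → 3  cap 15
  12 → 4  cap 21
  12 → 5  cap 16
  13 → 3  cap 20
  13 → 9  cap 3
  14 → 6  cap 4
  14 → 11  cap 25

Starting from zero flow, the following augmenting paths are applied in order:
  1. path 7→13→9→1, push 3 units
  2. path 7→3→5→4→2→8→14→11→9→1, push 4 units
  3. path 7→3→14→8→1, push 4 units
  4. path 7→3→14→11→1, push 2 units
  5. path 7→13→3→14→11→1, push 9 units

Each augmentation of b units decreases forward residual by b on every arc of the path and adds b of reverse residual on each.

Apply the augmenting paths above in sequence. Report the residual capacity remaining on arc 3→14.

after path 1 (7→13→9→1, push 3): res(3,14)=26
after path 2 (7→3→5→4→2→8→14→11→9→1, push 4): res(3,14)=26
after path 3 (7→3→14→8→1, push 4): res(3,14)=22
after path 4 (7→3→14→11→1, push 2): res(3,14)=20
after path 5 (7→13→3→14→11→1, push 9): res(3,14)=11

Residual capacity of (3,14): 11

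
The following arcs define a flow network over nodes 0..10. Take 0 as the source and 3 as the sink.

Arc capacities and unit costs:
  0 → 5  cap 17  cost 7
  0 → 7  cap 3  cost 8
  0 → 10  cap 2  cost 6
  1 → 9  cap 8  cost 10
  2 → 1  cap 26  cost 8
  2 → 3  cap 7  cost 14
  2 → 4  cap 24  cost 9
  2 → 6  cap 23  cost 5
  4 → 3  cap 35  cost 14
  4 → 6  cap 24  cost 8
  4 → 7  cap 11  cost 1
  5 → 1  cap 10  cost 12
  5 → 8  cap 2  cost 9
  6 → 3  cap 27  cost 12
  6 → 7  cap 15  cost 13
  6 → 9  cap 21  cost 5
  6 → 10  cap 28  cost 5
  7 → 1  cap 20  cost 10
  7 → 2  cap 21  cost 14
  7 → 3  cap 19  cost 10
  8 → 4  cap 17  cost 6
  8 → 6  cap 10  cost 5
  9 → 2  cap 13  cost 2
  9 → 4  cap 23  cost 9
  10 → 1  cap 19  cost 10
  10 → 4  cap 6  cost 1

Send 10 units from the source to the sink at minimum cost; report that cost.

Minimum cost for 10 units: 291

shortest-cost path #1: 0→7→3 push 3 @ unit cost 18 (adds 54)
shortest-cost path #2: 0→10→4→7→3 push 2 @ unit cost 18 (adds 36)
shortest-cost path #3: 0→5→8→6→3 push 2 @ unit cost 33 (adds 66)
shortest-cost path #4: 0→5→1→9→2→3 push 3 @ unit cost 45 (adds 135)
total cost = 291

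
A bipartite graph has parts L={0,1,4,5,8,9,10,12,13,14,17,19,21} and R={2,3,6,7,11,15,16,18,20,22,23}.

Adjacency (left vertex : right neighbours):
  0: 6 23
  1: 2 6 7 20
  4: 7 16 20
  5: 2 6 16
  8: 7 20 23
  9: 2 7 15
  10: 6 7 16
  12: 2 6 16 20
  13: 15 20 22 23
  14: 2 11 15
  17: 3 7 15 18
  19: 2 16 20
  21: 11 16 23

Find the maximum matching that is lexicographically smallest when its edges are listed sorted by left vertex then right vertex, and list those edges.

|M| = 10 (so the lex-smallest maximum matching has 10 edges)
process left vertices in ascending order; for each, take the smallest-labelled available neighbour that still permits 10 edges overall, or leave it unmatched if none does
lex-smallest matching: {0-6, 1-2, 4-7, 5-16, 8-20, 9-15, 13-22, 14-11, 17-3, 21-23}

Lex-smallest maximum matching: {(0,6), (1,2), (4,7), (5,16), (8,20), (9,15), (13,22), (14,11), (17,3), (21,23)}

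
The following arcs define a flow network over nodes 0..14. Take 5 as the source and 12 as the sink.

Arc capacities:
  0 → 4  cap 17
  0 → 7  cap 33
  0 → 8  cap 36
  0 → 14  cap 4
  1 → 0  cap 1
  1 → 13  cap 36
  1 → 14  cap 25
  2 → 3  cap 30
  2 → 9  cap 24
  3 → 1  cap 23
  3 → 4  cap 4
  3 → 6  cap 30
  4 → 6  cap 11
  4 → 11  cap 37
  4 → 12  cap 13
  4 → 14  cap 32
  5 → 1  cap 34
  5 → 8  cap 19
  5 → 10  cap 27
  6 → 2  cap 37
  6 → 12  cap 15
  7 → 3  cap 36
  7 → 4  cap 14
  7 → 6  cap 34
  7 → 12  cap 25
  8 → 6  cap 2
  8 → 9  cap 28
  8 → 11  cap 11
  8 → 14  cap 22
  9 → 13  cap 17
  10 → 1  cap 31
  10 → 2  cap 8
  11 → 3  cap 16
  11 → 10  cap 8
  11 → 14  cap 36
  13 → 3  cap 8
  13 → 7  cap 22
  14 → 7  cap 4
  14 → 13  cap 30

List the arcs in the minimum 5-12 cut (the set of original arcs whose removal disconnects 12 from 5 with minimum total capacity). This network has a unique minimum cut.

augment #1: 5→8→6→12 push 2
augment #2: 5→1→0→4→12 push 1
augment #3: 5→1→13→7→12 push 22
augment #4: 5→1→14→7→12 push 3
augment #5: 5→1→13→3→4→12 push 4
augment #6: 5→1→13→3→6→12 push 4
augment #7: 5→8→11→3→6→12 push 9
augment #8: 5→8→14→7→4→12 push 1
max flow = 46; residual-reachable set from 5 gives S-side
cut edges (S→T): {(1,0), (3,4), (6,12), (13,7), (14,7)} total cap 46

Min-cut arcs: {(1,0), (3,4), (6,12), (13,7), (14,7)} (total capacity 46)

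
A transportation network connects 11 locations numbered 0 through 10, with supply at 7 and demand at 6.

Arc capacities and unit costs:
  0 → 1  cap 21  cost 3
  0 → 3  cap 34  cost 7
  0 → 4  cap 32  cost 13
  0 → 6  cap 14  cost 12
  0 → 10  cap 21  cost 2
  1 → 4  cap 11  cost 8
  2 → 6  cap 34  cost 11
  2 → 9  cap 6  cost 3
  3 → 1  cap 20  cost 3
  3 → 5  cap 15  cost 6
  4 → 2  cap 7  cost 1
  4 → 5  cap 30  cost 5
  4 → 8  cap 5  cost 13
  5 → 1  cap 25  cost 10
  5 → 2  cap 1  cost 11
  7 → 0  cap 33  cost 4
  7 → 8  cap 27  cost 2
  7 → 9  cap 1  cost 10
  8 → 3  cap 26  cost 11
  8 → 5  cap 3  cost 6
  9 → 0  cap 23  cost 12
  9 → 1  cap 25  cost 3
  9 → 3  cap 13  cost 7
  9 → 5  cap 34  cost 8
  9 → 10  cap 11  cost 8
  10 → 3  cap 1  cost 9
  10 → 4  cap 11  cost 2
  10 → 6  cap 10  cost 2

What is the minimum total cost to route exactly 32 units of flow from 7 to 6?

shortest-cost path #1: 7→0→10→6 push 10 @ unit cost 8 (adds 80)
shortest-cost path #2: 7→0→6 push 14 @ unit cost 16 (adds 224)
shortest-cost path #3: 7→0→10→4→2→6 push 7 @ unit cost 20 (adds 140)
shortest-cost path #4: 7→8→5→2→6 push 1 @ unit cost 30 (adds 30)
total cost = 474

Minimum cost for 32 units: 474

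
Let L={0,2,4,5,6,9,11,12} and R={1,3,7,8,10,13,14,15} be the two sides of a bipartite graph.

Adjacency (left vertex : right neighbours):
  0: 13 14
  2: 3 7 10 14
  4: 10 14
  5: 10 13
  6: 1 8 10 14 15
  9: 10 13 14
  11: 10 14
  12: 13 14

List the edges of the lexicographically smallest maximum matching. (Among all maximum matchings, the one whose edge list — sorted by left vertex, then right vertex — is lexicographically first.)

Lex-smallest maximum matching: {(0,13), (2,3), (4,10), (6,1), (9,14)}

|M| = 5 (so the lex-smallest maximum matching has 5 edges)
process left vertices in ascending order; for each, take the smallest-labelled available neighbour that still permits 5 edges overall, or leave it unmatched if none does
lex-smallest matching: {0-13, 2-3, 4-10, 6-1, 9-14}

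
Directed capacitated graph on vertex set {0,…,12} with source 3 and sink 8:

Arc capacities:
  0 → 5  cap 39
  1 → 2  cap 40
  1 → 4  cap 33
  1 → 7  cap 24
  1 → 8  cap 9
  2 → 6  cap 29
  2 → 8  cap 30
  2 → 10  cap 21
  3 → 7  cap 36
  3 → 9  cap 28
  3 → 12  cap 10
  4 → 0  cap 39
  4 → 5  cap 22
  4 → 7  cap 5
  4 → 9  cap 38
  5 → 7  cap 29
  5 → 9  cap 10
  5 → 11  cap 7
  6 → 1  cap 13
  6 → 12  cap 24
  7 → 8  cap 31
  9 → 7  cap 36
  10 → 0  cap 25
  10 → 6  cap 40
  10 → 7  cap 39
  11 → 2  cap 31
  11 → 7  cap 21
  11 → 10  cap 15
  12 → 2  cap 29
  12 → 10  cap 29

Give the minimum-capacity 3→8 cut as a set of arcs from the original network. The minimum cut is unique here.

augment #1: 3→7→8 push 31
augment #2: 3→12→2→8 push 10
max flow = 41; residual-reachable set from 3 gives S-side
cut edges (S→T): {(3,12), (7,8)} total cap 41

Min-cut arcs: {(3,12), (7,8)} (total capacity 41)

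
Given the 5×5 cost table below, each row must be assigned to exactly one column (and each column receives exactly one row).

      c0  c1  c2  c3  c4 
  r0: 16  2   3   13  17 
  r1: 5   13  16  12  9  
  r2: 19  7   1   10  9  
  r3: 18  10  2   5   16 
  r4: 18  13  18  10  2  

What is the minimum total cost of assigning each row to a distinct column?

optimal assignment: row0→col1 (cost 2), row1→col0 (cost 5), row2→col2 (cost 1), row3→col3 (cost 5), row4→col4 (cost 2)
total = 2 + 5 + 1 + 5 + 2 = 15

Minimum assignment cost: 15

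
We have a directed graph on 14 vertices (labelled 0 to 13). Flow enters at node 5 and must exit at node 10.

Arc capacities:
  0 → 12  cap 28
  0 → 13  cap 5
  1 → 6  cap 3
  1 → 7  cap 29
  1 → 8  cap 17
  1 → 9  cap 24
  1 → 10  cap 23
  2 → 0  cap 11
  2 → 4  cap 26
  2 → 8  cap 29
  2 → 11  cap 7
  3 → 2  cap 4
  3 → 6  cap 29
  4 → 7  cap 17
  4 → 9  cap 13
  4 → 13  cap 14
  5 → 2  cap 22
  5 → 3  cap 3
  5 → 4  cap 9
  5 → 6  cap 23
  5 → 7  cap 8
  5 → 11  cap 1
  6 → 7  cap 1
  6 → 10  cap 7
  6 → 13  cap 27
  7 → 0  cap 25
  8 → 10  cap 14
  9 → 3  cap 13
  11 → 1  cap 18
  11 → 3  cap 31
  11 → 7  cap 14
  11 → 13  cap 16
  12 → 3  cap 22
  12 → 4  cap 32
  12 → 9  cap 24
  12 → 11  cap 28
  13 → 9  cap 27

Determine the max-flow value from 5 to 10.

Maximum flow value: 39

augment #1: 5→6→10 bottleneck 7, total now 7
augment #2: 5→2→8→10 bottleneck 14, total now 21
augment #3: 5→11→1→10 bottleneck 1, total now 22
augment #4: 5→2→11→1→10 bottleneck 7, total now 29
augment #5: 5→2→0→12→11→1→10 bottleneck 1, total now 30
augment #6: 5→7→0→12→11→1→10 bottleneck 8, total now 38
augment #7: 5→3→2→0→12→11→1→10 bottleneck 1, total now 39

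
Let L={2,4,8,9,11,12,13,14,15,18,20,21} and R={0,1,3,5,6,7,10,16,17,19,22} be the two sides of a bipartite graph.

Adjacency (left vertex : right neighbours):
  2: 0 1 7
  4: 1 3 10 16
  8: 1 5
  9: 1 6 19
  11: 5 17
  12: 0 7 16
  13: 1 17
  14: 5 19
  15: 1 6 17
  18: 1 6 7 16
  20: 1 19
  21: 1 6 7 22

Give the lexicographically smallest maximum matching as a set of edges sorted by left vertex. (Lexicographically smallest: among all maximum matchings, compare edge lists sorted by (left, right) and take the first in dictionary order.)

|M| = 10 (so the lex-smallest maximum matching has 10 edges)
process left vertices in ascending order; for each, take the smallest-labelled available neighbour that still permits 10 edges overall, or leave it unmatched if none does
lex-smallest matching: {2-0, 4-3, 8-1, 9-6, 11-5, 12-7, 13-17, 14-19, 18-16, 21-22}

Lex-smallest maximum matching: {(2,0), (4,3), (8,1), (9,6), (11,5), (12,7), (13,17), (14,19), (18,16), (21,22)}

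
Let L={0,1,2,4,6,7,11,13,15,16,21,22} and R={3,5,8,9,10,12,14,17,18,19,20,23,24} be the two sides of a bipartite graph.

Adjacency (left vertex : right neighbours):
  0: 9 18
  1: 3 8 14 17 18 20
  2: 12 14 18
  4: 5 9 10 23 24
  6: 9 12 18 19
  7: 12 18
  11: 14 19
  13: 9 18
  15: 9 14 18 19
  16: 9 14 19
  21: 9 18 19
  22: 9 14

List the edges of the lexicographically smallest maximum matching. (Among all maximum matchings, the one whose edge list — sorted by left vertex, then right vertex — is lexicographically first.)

Lex-smallest maximum matching: {(0,9), (1,3), (2,12), (4,5), (6,18), (11,14), (15,19)}

|M| = 7 (so the lex-smallest maximum matching has 7 edges)
process left vertices in ascending order; for each, take the smallest-labelled available neighbour that still permits 7 edges overall, or leave it unmatched if none does
lex-smallest matching: {0-9, 1-3, 2-12, 4-5, 6-18, 11-14, 15-19}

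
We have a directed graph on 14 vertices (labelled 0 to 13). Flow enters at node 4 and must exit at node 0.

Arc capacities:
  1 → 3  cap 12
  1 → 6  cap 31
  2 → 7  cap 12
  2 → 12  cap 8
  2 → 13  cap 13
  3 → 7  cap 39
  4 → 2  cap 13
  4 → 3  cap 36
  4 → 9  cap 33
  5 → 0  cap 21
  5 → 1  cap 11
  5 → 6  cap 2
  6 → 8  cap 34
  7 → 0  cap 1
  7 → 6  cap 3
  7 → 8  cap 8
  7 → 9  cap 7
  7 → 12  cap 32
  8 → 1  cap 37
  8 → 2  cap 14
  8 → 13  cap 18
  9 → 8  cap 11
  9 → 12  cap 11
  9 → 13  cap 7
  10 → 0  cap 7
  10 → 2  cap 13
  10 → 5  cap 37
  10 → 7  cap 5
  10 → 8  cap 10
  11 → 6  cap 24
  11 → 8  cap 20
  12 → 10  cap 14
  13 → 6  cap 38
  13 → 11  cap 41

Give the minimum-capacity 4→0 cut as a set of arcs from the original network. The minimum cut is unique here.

Min-cut arcs: {(7,0), (12,10)} (total capacity 15)

augment #1: 4→2→7→0 push 1
augment #2: 4→2→12→10→0 push 7
augment #3: 4→2→12→10→5→0 push 1
augment #4: 4→9→12→10→5→0 push 6
max flow = 15; residual-reachable set from 4 gives S-side
cut edges (S→T): {(7,0), (12,10)} total cap 15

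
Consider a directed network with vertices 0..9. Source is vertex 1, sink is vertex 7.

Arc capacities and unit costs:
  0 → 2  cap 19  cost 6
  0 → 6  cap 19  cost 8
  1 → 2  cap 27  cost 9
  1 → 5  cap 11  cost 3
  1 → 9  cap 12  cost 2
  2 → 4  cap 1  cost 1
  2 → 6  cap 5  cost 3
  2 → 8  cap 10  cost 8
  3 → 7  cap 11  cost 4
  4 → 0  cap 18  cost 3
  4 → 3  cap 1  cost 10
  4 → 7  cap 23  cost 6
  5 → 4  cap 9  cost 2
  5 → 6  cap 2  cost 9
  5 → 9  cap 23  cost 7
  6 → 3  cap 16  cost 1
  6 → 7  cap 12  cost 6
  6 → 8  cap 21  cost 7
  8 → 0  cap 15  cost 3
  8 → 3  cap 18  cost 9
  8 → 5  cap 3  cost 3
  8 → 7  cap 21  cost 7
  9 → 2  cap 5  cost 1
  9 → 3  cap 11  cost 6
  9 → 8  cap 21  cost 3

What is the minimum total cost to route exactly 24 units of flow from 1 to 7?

Minimum cost for 24 units: 288

shortest-cost path #1: 1→9→2→4→7 push 1 @ unit cost 10 (adds 10)
shortest-cost path #2: 1→5→4→7 push 9 @ unit cost 11 (adds 99)
shortest-cost path #3: 1→9→2→6→3→7 push 4 @ unit cost 11 (adds 44)
shortest-cost path #4: 1→9→3→7 push 7 @ unit cost 12 (adds 84)
shortest-cost path #5: 1→2→6→3→9→8→7 push 1 @ unit cost 17 (adds 17)
shortest-cost path #6: 1→5→6→3→9→8→7 push 2 @ unit cost 17 (adds 34)
total cost = 288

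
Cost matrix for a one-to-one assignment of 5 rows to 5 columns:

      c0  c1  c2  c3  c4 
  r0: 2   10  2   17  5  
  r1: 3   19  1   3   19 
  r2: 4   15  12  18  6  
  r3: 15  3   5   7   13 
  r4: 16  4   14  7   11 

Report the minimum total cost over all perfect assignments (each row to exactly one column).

optimal assignment: row0→col0 (cost 2), row1→col2 (cost 1), row2→col4 (cost 6), row3→col1 (cost 3), row4→col3 (cost 7)
total = 2 + 1 + 6 + 3 + 7 = 19

Minimum assignment cost: 19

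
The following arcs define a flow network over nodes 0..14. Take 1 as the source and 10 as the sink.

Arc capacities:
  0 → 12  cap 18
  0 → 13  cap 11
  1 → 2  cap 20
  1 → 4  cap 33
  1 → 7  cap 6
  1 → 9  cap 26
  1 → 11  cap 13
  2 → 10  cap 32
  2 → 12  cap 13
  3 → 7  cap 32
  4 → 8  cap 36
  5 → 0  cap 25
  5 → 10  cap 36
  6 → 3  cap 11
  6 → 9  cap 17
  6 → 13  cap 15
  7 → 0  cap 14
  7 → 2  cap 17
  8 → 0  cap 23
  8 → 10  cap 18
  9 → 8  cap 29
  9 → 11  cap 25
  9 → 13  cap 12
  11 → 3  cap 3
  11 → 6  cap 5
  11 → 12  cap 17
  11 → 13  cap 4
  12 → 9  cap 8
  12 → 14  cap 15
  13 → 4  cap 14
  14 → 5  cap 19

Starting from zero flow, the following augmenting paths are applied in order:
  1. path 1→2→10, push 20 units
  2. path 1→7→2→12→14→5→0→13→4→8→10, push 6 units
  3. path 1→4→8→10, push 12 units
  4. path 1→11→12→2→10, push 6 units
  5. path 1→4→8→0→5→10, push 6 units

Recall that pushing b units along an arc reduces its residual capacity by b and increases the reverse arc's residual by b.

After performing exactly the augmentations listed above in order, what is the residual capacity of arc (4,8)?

Residual capacity of (4,8): 12

after path 1 (1→2→10, push 20): res(4,8)=36
after path 2 (1→7→2→12→14→5→0→13→4→8→10, push 6): res(4,8)=30
after path 3 (1→4→8→10, push 12): res(4,8)=18
after path 4 (1→11→12→2→10, push 6): res(4,8)=18
after path 5 (1→4→8→0→5→10, push 6): res(4,8)=12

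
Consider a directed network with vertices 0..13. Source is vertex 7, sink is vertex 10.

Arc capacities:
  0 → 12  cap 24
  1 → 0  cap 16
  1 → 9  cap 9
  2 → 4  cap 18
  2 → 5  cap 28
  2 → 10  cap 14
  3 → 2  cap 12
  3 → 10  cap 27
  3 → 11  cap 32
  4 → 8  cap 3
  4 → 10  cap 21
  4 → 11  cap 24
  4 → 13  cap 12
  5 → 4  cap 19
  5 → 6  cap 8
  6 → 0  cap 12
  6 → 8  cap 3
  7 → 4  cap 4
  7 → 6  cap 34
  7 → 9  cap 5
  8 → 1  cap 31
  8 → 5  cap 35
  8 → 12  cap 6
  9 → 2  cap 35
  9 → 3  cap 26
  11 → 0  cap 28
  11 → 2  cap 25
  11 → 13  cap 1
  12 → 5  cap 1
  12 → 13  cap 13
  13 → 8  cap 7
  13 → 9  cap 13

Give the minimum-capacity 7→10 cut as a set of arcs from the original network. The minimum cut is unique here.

Min-cut arcs: {(6,0), (6,8), (7,4), (7,9)} (total capacity 24)

augment #1: 7→4→10 push 4
augment #2: 7→9→2→10 push 5
augment #3: 7→6→8→5→4→10 push 3
augment #4: 7→6→0→12→5→4→10 push 1
augment #5: 7→6→0→12→13→9→2→10 push 9
augment #6: 7→6→0→12→13→9→3→10 push 2
max flow = 24; residual-reachable set from 7 gives S-side
cut edges (S→T): {(6,0), (6,8), (7,4), (7,9)} total cap 24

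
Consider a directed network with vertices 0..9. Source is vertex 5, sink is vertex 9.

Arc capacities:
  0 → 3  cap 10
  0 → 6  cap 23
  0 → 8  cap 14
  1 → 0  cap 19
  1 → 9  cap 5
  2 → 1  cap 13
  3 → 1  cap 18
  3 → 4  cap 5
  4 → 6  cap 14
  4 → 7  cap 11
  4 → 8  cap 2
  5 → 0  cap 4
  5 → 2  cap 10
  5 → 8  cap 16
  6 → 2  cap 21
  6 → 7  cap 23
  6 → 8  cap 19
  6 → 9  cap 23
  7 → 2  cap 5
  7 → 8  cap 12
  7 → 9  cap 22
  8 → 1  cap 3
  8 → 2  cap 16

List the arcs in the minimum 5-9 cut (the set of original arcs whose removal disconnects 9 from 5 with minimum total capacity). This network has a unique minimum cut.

Min-cut arcs: {(2,1), (5,0), (8,1)} (total capacity 20)

augment #1: 5→0→6→9 push 4
augment #2: 5→2→1→9 push 5
augment #3: 5→2→1→0→6→9 push 5
augment #4: 5→8→1→0→6→9 push 3
augment #5: 5→8→2→1→0→6→9 push 3
max flow = 20; residual-reachable set from 5 gives S-side
cut edges (S→T): {(2,1), (5,0), (8,1)} total cap 20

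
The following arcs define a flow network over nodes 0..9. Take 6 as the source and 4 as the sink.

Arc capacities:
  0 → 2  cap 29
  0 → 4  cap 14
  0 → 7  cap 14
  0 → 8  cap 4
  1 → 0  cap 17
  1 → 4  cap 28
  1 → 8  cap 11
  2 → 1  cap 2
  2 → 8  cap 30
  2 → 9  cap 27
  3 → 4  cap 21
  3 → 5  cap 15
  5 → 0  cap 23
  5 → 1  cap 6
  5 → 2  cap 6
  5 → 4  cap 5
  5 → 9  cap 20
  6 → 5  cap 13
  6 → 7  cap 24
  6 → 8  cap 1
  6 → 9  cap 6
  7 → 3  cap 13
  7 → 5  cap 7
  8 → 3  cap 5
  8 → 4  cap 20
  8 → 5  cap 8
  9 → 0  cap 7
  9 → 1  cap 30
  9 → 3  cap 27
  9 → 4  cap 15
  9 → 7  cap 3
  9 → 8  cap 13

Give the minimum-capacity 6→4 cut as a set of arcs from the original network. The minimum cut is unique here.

Min-cut arcs: {(6,5), (6,8), (6,9), (7,3), (7,5)} (total capacity 40)

augment #1: 6→5→4 push 5
augment #2: 6→8→4 push 1
augment #3: 6→9→4 push 6
augment #4: 6→5→0→4 push 8
augment #5: 6→7→3→4 push 13
augment #6: 6→7→5→0→4 push 6
augment #7: 6→7→5→1→4 push 1
max flow = 40; residual-reachable set from 6 gives S-side
cut edges (S→T): {(6,5), (6,8), (6,9), (7,3), (7,5)} total cap 40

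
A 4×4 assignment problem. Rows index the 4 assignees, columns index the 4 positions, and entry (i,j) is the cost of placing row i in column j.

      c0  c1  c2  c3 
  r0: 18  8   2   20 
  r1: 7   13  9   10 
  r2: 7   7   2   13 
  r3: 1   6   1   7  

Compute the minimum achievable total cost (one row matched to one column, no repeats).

optimal assignment: row0→col2 (cost 2), row1→col3 (cost 10), row2→col1 (cost 7), row3→col0 (cost 1)
total = 2 + 10 + 7 + 1 = 20

Minimum assignment cost: 20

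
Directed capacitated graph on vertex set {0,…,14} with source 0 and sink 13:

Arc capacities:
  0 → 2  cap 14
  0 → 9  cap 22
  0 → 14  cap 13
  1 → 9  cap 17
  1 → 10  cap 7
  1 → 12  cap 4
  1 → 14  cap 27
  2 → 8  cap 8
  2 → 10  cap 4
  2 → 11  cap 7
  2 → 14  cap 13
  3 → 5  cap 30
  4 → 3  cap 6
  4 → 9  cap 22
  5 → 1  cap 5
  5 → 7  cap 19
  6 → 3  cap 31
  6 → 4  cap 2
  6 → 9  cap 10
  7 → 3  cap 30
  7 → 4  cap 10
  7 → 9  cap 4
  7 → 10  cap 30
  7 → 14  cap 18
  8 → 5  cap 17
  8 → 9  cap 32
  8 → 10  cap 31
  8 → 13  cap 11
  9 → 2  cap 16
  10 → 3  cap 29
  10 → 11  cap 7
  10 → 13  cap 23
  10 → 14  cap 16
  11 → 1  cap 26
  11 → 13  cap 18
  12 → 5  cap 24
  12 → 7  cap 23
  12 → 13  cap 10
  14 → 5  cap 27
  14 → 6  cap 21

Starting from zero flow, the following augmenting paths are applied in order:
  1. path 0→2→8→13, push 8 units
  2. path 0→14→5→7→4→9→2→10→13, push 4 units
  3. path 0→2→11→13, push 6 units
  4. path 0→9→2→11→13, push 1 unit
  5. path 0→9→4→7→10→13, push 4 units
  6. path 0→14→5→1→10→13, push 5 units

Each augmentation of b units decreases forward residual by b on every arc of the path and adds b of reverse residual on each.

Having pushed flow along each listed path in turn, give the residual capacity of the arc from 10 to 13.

after path 1 (0→2→8→13, push 8): res(10,13)=23
after path 2 (0→14→5→7→4→9→2→10→13, push 4): res(10,13)=19
after path 3 (0→2→11→13, push 6): res(10,13)=19
after path 4 (0→9→2→11→13, push 1): res(10,13)=19
after path 5 (0→9→4→7→10→13, push 4): res(10,13)=15
after path 6 (0→14→5→1→10→13, push 5): res(10,13)=10

Residual capacity of (10,13): 10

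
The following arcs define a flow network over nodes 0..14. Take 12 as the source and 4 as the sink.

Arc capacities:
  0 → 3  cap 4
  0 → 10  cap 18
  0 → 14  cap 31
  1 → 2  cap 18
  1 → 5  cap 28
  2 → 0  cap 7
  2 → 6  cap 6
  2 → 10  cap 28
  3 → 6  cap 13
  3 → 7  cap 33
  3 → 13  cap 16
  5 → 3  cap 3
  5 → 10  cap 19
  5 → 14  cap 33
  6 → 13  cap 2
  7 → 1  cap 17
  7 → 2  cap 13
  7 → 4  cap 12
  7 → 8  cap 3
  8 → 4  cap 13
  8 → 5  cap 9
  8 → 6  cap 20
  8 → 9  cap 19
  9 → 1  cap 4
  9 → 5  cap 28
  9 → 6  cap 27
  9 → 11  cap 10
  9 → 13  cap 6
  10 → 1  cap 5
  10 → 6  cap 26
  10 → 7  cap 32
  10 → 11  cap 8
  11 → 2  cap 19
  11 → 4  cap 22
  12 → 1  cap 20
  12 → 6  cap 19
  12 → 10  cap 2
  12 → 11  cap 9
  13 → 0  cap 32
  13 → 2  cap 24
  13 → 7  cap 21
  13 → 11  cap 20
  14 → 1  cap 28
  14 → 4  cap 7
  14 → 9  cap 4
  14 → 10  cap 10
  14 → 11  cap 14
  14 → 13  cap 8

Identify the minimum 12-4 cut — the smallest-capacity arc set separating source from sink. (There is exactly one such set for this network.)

Min-cut arcs: {(6,13), (12,1), (12,10), (12,11)} (total capacity 33)

augment #1: 12→11→4 push 9
augment #2: 12→10→7→4 push 2
augment #3: 12→1→5→14→4 push 7
augment #4: 12→6→13→7→4 push 2
augment #5: 12→1→2→10→7→4 push 8
augment #6: 12→1→2→10→11→4 push 5
max flow = 33; residual-reachable set from 12 gives S-side
cut edges (S→T): {(6,13), (12,1), (12,10), (12,11)} total cap 33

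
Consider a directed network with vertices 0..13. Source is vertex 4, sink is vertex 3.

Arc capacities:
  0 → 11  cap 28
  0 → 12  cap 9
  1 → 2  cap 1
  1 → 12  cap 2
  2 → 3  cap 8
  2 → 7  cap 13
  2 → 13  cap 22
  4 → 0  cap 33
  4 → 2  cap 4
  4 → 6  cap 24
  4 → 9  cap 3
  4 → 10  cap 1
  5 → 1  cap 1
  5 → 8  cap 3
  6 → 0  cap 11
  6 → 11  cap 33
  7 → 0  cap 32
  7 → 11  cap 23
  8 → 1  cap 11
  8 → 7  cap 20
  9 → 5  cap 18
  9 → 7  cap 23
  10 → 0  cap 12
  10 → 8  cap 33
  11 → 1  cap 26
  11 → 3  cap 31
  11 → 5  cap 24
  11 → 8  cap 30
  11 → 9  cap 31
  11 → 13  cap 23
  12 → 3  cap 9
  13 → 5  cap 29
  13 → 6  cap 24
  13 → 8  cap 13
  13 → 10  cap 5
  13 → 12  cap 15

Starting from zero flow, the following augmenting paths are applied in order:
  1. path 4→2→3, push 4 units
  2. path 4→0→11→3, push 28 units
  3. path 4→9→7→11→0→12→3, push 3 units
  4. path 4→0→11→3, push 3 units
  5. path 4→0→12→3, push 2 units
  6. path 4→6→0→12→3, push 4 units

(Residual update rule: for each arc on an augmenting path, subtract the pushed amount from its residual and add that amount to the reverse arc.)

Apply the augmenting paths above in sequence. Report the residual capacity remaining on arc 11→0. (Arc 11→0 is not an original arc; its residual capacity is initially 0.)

Residual capacity of (11,0): 28

after path 1 (4→2→3, push 4): res(11,0)=0
after path 2 (4→0→11→3, push 28): res(11,0)=28
after path 3 (4→9→7→11→0→12→3, push 3): res(11,0)=25
after path 4 (4→0→11→3, push 3): res(11,0)=28
after path 5 (4→0→12→3, push 2): res(11,0)=28
after path 6 (4→6→0→12→3, push 4): res(11,0)=28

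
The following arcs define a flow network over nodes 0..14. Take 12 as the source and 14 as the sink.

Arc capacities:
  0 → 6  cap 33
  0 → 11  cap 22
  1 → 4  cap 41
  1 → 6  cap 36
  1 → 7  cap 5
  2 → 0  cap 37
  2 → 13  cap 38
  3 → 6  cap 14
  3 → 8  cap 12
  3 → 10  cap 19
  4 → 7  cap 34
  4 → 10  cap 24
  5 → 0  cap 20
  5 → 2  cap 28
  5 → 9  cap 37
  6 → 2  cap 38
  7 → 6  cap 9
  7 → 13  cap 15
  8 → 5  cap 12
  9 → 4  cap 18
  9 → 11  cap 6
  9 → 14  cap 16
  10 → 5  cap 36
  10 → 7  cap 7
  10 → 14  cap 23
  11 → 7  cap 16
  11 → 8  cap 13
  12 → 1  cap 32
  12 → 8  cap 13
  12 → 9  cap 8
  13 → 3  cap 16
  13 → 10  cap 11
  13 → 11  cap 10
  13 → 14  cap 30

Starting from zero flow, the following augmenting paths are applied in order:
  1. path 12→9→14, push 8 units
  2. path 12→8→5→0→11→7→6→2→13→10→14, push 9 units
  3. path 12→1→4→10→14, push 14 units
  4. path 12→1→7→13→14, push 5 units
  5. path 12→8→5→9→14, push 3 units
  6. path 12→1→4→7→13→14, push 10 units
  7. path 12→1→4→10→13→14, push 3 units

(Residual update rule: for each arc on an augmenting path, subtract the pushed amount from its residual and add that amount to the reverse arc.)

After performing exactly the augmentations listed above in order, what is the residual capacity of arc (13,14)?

Residual capacity of (13,14): 12

after path 1 (12→9→14, push 8): res(13,14)=30
after path 2 (12→8→5→0→11→7→6→2→13→10→14, push 9): res(13,14)=30
after path 3 (12→1→4→10→14, push 14): res(13,14)=30
after path 4 (12→1→7→13→14, push 5): res(13,14)=25
after path 5 (12→8→5→9→14, push 3): res(13,14)=25
after path 6 (12→1→4→7→13→14, push 10): res(13,14)=15
after path 7 (12→1→4→10→13→14, push 3): res(13,14)=12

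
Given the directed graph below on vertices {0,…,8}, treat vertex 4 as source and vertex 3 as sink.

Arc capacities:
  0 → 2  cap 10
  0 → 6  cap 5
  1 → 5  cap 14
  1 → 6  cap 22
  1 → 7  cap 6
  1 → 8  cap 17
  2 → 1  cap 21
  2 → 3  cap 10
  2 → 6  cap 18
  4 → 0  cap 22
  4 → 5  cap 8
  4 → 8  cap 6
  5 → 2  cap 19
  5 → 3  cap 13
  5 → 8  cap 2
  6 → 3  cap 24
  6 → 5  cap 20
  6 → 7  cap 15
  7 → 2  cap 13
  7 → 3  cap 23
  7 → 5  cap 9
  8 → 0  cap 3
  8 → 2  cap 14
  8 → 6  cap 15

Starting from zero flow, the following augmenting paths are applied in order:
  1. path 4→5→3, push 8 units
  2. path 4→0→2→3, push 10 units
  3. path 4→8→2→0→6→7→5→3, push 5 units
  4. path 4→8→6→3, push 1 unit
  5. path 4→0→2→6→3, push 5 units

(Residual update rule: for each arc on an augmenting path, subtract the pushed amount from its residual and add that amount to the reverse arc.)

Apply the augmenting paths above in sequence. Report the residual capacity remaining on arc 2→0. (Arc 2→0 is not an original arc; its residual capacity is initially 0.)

Residual capacity of (2,0): 10

after path 1 (4→5→3, push 8): res(2,0)=0
after path 2 (4→0→2→3, push 10): res(2,0)=10
after path 3 (4→8→2→0→6→7→5→3, push 5): res(2,0)=5
after path 4 (4→8→6→3, push 1): res(2,0)=5
after path 5 (4→0→2→6→3, push 5): res(2,0)=10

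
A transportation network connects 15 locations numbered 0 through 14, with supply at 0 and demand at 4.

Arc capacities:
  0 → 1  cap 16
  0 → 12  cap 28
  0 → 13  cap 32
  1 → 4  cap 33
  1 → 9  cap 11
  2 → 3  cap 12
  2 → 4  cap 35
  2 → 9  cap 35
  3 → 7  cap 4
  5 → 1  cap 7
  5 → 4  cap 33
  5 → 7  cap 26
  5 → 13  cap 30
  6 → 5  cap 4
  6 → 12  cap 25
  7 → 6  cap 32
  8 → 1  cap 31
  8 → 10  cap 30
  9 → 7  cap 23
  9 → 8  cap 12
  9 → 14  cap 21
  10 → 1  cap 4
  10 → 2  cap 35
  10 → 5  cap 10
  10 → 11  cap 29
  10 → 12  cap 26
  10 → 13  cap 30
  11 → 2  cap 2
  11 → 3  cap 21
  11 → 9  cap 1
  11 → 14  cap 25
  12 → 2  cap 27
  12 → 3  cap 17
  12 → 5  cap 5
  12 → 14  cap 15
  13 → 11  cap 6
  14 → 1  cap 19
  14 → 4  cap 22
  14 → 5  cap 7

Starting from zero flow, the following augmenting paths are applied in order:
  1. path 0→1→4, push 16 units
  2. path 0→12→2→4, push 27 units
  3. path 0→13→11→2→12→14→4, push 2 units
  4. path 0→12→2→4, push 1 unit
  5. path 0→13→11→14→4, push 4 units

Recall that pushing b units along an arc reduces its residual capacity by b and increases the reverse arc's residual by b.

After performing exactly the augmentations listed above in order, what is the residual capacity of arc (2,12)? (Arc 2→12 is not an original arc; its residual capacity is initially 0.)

Residual capacity of (2,12): 26

after path 1 (0→1→4, push 16): res(2,12)=0
after path 2 (0→12→2→4, push 27): res(2,12)=27
after path 3 (0→13→11→2→12→14→4, push 2): res(2,12)=25
after path 4 (0→12→2→4, push 1): res(2,12)=26
after path 5 (0→13→11→14→4, push 4): res(2,12)=26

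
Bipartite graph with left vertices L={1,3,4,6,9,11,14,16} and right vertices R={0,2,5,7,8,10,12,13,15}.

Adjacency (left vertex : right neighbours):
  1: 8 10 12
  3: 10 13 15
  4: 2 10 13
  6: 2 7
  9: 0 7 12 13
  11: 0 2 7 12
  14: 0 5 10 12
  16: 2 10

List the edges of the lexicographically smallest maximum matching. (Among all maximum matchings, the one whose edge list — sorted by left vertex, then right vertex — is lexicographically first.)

|M| = 8 (so the lex-smallest maximum matching has 8 edges)
process left vertices in ascending order; for each, take the smallest-labelled available neighbour that still permits 8 edges overall, or leave it unmatched if none does
lex-smallest matching: {1-8, 3-10, 4-13, 6-7, 9-0, 11-12, 14-5, 16-2}

Lex-smallest maximum matching: {(1,8), (3,10), (4,13), (6,7), (9,0), (11,12), (14,5), (16,2)}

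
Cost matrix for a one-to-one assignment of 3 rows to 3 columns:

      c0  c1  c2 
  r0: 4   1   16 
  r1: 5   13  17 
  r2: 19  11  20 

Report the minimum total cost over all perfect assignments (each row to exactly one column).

Minimum assignment cost: 26

optimal assignment: row0→col1 (cost 1), row1→col0 (cost 5), row2→col2 (cost 20)
total = 1 + 5 + 20 = 26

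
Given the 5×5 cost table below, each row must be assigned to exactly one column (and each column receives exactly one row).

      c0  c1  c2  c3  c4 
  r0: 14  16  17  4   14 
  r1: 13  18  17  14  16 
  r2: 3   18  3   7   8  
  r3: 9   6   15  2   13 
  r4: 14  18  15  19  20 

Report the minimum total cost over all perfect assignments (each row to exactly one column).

Minimum assignment cost: 43

optimal assignment: row0→col3 (cost 4), row1→col4 (cost 16), row2→col2 (cost 3), row3→col1 (cost 6), row4→col0 (cost 14)
total = 4 + 16 + 3 + 6 + 14 = 43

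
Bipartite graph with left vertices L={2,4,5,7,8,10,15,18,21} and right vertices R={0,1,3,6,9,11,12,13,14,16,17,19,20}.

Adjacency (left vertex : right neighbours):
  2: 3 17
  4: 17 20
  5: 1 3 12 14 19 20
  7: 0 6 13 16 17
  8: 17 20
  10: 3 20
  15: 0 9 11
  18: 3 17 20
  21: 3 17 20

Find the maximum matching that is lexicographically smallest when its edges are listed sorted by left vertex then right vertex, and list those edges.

Lex-smallest maximum matching: {(2,3), (4,17), (5,1), (7,0), (8,20), (15,9)}

|M| = 6 (so the lex-smallest maximum matching has 6 edges)
process left vertices in ascending order; for each, take the smallest-labelled available neighbour that still permits 6 edges overall, or leave it unmatched if none does
lex-smallest matching: {2-3, 4-17, 5-1, 7-0, 8-20, 15-9}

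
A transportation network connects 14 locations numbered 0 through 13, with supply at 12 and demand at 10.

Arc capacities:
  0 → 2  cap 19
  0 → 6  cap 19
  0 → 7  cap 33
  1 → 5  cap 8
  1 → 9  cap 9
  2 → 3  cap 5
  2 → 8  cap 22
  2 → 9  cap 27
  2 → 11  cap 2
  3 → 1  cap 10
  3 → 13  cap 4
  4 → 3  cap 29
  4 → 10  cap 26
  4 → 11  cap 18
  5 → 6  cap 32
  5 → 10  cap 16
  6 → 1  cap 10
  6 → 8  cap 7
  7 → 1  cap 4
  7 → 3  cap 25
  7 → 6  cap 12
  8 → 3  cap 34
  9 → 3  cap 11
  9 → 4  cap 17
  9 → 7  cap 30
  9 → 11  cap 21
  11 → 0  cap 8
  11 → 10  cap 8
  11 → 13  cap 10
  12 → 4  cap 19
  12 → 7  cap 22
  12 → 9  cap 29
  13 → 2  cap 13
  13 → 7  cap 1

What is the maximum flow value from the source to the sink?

Maximum flow value: 42

augment #1: 12→4→10 bottleneck 19, total now 19
augment #2: 12→9→4→10 bottleneck 7, total now 26
augment #3: 12→9→11→10 bottleneck 8, total now 34
augment #4: 12→7→1→5→10 bottleneck 4, total now 38
augment #5: 12→7→3→1→5→10 bottleneck 4, total now 42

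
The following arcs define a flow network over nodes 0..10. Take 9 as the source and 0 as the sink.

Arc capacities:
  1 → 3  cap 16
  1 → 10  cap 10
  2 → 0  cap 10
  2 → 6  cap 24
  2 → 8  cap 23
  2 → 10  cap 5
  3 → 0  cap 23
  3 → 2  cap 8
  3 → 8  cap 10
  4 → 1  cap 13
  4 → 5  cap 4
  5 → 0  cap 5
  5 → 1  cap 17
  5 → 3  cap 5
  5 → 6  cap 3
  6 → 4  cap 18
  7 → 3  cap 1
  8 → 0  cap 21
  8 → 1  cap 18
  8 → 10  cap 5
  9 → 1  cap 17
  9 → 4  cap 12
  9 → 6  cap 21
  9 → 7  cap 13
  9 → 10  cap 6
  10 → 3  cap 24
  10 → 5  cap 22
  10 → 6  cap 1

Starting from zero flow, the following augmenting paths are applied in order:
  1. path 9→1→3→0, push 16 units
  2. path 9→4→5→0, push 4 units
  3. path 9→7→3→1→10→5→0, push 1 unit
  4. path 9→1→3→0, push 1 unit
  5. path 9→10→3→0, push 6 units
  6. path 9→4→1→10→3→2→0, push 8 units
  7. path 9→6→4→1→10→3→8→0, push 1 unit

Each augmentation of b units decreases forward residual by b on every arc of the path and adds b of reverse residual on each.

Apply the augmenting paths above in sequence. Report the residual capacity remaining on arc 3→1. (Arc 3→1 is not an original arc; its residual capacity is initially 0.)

Residual capacity of (3,1): 16

after path 1 (9→1→3→0, push 16): res(3,1)=16
after path 2 (9→4→5→0, push 4): res(3,1)=16
after path 3 (9→7→3→1→10→5→0, push 1): res(3,1)=15
after path 4 (9→1→3→0, push 1): res(3,1)=16
after path 5 (9→10→3→0, push 6): res(3,1)=16
after path 6 (9→4→1→10→3→2→0, push 8): res(3,1)=16
after path 7 (9→6→4→1→10→3→8→0, push 1): res(3,1)=16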